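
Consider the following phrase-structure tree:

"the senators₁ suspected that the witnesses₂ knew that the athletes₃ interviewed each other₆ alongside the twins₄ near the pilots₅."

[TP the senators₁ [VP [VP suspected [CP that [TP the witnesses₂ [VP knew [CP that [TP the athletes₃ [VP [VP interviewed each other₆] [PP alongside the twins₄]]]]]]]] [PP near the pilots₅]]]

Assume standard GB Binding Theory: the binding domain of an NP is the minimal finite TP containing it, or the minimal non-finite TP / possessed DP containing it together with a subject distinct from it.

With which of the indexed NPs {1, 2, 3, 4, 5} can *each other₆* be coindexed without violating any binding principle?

{3}

*each other* is an anaphor, so Principle A applies: it must be bound in its binding domain.
Binding domain of *each other₆*: the embedded TP, whose subject is the athletes₃.
*the senators₁* c-commands the anaphor but is outside its binding domain → cannot satisfy Principle A.
*the witnesses₂* c-commands the anaphor but is outside its binding domain → cannot satisfy Principle A.
*the athletes₃* c-commands the anaphor within its binding domain → licit binder.
*the twins₄* does not c-command the anaphor → cannot bind it.
*the pilots₅* does not c-command the anaphor → cannot bind it.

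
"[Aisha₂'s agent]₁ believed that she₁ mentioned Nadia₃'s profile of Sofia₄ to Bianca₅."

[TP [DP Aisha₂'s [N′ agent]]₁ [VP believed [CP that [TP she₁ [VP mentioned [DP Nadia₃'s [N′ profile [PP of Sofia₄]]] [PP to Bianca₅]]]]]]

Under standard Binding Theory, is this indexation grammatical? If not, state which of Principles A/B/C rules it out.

grammatical

The two coindexed NPs are *[Aisha₂'s agent]₁* and *she₁*.
*she₁* is a pronoun; nothing c-commands it within its binding domain (the embedded TP.), so Principle B holds trivially.
*[Aisha₂'s agent]₁* is an R-expression; *she₁* does not c-command it, and no other NP shares its index, so Principle C is satisfied.
All principles are respected.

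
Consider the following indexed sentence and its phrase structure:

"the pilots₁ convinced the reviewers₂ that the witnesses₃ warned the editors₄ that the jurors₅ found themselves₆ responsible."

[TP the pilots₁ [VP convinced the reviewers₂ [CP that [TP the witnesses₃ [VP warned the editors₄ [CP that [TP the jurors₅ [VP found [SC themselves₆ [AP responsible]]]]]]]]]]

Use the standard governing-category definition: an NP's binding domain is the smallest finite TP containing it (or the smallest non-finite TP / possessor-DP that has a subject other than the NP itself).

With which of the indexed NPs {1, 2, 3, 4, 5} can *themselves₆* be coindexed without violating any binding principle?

*themselves* is an anaphor, so Principle A applies: it must be bound in its binding domain.
Binding domain of *themselves₆*: the embedded TP, whose subject is the jurors₅.
*the pilots₁* c-commands the anaphor but is outside its binding domain → cannot satisfy Principle A.
*the reviewers₂* c-commands the anaphor but is outside its binding domain → cannot satisfy Principle A.
*the witnesses₃* c-commands the anaphor but is outside its binding domain → cannot satisfy Principle A.
*the editors₄* c-commands the anaphor but is outside its binding domain → cannot satisfy Principle A.
*the jurors₅* c-commands the anaphor within its binding domain → licit binder.

{5}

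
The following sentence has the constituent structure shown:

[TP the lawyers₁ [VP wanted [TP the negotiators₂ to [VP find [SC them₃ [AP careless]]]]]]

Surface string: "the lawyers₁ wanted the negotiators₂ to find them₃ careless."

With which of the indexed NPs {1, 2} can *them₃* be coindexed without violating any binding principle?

{1}

*them* is a pronoun, so Principle B applies: it must be free in its binding domain.
Binding domain of *them₃*: the embedded TP, whose subject is the negotiators₂.
*the lawyers₁* c-commands the pronoun but from outside its binding domain, and is not c-commanded by it → coindexation permitted.
*the negotiators₂* c-commands the pronoun within its binding domain → coindexation would violate Principle B.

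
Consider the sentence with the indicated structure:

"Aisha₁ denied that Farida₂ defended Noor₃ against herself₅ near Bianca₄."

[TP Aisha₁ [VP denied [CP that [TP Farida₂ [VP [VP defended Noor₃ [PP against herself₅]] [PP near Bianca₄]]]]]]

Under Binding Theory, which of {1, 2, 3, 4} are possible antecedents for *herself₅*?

{2, 3}

*herself* is an anaphor, so Principle A applies: it must be bound in its binding domain.
Binding domain of *herself₅*: the embedded TP, whose subject is Farida₂.
*Aisha₁* c-commands the anaphor but is outside its binding domain → cannot satisfy Principle A.
*Farida₂* c-commands the anaphor within its binding domain → licit binder.
*Noor₃* c-commands the anaphor within its binding domain → licit binder.
*Bianca₄* does not c-command the anaphor → cannot bind it.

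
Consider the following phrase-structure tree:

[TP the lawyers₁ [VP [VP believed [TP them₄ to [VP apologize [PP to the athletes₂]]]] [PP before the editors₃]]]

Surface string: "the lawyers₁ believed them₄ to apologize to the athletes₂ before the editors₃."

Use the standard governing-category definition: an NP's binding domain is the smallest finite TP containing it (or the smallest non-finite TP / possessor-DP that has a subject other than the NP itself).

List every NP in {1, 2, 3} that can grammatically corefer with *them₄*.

*them* is a pronoun, so Principle B applies: it must be free in its binding domain.
Binding domain of *them₄*: the matrix TP, whose subject is the lawyers₁.
*the lawyers₁* c-commands the pronoun within its binding domain → coindexation would violate Principle B.
*the athletes₂*: the pronoun c-commands this R-expression → coindexation would violate Principle C on *the athletes₂*.
*the editors₃* and the pronoun do not c-command one another → neither Principle B nor Principle C is at stake; coindexation permitted.

{3}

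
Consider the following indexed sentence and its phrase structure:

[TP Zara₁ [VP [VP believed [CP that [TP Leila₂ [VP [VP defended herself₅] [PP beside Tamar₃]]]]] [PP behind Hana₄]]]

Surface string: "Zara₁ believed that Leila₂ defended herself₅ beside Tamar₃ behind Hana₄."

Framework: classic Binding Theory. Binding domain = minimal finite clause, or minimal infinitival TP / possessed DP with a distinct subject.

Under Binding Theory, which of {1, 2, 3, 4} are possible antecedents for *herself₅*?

*herself* is an anaphor, so Principle A applies: it must be bound in its binding domain.
Binding domain of *herself₅*: the embedded TP, whose subject is Leila₂.
*Zara₁* c-commands the anaphor but is outside its binding domain → cannot satisfy Principle A.
*Leila₂* c-commands the anaphor within its binding domain → licit binder.
*Tamar₃* does not c-command the anaphor → cannot bind it.
*Hana₄* does not c-command the anaphor → cannot bind it.

{2}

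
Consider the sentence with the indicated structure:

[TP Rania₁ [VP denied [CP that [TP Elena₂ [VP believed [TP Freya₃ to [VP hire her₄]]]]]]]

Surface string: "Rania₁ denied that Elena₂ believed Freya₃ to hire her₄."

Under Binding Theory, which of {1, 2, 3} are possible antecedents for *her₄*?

{1, 2}

*her* is a pronoun, so Principle B applies: it must be free in its binding domain.
Binding domain of *her₄*: the embedded TP, whose subject is Freya₃.
*Rania₁* c-commands the pronoun but from outside its binding domain, and is not c-commanded by it → coindexation permitted.
*Elena₂* c-commands the pronoun but from outside its binding domain, and is not c-commanded by it → coindexation permitted.
*Freya₃* c-commands the pronoun within its binding domain → coindexation would violate Principle B.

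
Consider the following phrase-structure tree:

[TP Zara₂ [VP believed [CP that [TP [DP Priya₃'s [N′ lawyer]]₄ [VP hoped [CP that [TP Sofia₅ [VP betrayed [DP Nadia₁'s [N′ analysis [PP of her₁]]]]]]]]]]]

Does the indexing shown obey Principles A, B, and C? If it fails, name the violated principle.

The two coindexed NPs are *Nadia₁* and *her₁*.
*her₁* is a pronoun. Its binding domain is the possessed DP, whose subject is Nadia₁.
*Nadia₁* c-commands it within that domain and carries the same index.
The pronoun is locally bound → Principle B violation.

Principle B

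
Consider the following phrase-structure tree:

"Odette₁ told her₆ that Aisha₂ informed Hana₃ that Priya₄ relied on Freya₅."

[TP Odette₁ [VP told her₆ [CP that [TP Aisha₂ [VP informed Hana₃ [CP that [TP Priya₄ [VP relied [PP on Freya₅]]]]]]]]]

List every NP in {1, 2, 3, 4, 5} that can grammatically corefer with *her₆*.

none

*her* is a pronoun, so Principle B applies: it must be free in its binding domain.
Binding domain of *her₆*: the matrix TP, whose subject is Odette₁.
*Odette₁* c-commands the pronoun within its binding domain → coindexation would violate Principle B.
*Aisha₂*: the pronoun c-commands this R-expression → coindexation would violate Principle C on *Aisha₂*.
*Hana₃*: the pronoun c-commands this R-expression → coindexation would violate Principle C on *Hana₃*.
*Priya₄*: the pronoun c-commands this R-expression → coindexation would violate Principle C on *Priya₄*.
*Freya₅*: the pronoun c-commands this R-expression → coindexation would violate Principle C on *Freya₅*.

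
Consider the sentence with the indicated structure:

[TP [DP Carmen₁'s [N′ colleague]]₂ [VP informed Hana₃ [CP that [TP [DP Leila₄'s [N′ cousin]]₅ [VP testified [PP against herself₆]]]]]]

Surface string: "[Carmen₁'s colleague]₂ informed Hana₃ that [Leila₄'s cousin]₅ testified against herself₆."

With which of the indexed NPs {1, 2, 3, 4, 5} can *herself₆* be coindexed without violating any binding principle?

*herself* is an anaphor, so Principle A applies: it must be bound in its binding domain.
Binding domain of *herself₆*: the embedded TP, whose subject is [Leila₄'s cousin]₅.
*Carmen₁* does not c-command the anaphor → cannot bind it.
*[Carmen₁'s colleague]₂* c-commands the anaphor but is outside its binding domain → cannot satisfy Principle A.
*Hana₃* c-commands the anaphor but is outside its binding domain → cannot satisfy Principle A.
*Leila₄* does not c-command the anaphor → cannot bind it.
*[Leila₄'s cousin]₅* c-commands the anaphor within its binding domain → licit binder.

{5}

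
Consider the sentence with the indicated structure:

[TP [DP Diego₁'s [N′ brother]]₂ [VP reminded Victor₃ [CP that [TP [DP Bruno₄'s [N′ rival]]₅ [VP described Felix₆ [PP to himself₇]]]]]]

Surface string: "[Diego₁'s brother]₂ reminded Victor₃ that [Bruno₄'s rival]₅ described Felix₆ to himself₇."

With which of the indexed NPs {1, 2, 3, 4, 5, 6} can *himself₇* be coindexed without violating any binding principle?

*himself* is an anaphor, so Principle A applies: it must be bound in its binding domain.
Binding domain of *himself₇*: the embedded TP, whose subject is [Bruno₄'s rival]₅.
*Diego₁* does not c-command the anaphor → cannot bind it.
*[Diego₁'s brother]₂* c-commands the anaphor but is outside its binding domain → cannot satisfy Principle A.
*Victor₃* c-commands the anaphor but is outside its binding domain → cannot satisfy Principle A.
*Bruno₄* does not c-command the anaphor → cannot bind it.
*[Bruno₄'s rival]₅* c-commands the anaphor within its binding domain → licit binder.
*Felix₆* c-commands the anaphor within its binding domain → licit binder.

{5, 6}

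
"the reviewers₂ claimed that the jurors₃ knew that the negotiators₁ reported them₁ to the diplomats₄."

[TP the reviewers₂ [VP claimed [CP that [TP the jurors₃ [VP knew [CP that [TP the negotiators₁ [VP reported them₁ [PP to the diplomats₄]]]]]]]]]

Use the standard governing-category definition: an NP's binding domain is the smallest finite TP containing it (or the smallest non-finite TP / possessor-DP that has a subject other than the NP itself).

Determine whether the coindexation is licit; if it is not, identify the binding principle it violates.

Principle B

The two coindexed NPs are *the negotiators₁* and *them₁*.
*them₁* is a pronoun. Its binding domain is the embedded TP, whose subject is the negotiators₁.
*the negotiators₁* c-commands it within that domain and carries the same index.
The pronoun is locally bound → Principle B violation.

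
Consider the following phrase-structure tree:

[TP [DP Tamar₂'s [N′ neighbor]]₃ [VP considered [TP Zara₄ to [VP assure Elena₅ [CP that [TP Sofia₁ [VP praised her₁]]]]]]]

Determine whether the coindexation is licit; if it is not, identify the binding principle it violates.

The two coindexed NPs are *Sofia₁* and *her₁*.
*her₁* is a pronoun. Its binding domain is the embedded TP, whose subject is Sofia₁.
*Sofia₁* c-commands it within that domain and carries the same index.
The pronoun is locally bound → Principle B violation.

Principle B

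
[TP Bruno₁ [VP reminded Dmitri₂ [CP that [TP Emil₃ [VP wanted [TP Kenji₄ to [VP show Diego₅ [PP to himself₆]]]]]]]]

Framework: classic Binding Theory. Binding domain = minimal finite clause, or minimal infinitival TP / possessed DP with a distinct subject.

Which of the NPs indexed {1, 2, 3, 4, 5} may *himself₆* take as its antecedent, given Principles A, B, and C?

{4, 5}

*himself* is an anaphor, so Principle A applies: it must be bound in its binding domain.
Binding domain of *himself₆*: the embedded TP, whose subject is Kenji₄.
*Bruno₁* c-commands the anaphor but is outside its binding domain → cannot satisfy Principle A.
*Dmitri₂* c-commands the anaphor but is outside its binding domain → cannot satisfy Principle A.
*Emil₃* c-commands the anaphor but is outside its binding domain → cannot satisfy Principle A.
*Kenji₄* c-commands the anaphor within its binding domain → licit binder.
*Diego₅* c-commands the anaphor within its binding domain → licit binder.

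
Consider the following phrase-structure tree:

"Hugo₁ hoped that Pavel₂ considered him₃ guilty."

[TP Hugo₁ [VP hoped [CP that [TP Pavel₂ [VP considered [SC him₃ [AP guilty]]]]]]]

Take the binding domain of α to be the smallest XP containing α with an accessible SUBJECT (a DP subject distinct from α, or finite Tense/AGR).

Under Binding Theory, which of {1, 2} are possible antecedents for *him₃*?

{1}

*him* is a pronoun, so Principle B applies: it must be free in its binding domain.
Binding domain of *him₃*: the embedded TP, whose subject is Pavel₂.
*Hugo₁* c-commands the pronoun but from outside its binding domain, and is not c-commanded by it → coindexation permitted.
*Pavel₂* c-commands the pronoun within its binding domain → coindexation would violate Principle B.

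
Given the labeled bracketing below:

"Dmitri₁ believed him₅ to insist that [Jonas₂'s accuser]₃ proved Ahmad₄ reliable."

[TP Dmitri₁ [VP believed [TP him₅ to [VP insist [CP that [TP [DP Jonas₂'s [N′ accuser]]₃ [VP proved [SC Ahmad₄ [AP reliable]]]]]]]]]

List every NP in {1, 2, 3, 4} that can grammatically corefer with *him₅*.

none

*him* is a pronoun, so Principle B applies: it must be free in its binding domain.
Binding domain of *him₅*: the matrix TP, whose subject is Dmitri₁.
*Dmitri₁* c-commands the pronoun within its binding domain → coindexation would violate Principle B.
*Jonas₂*: the pronoun c-commands this R-expression → coindexation would violate Principle C on *Jonas₂*.
*[Jonas₂'s accuser]₃*: the pronoun c-commands this R-expression → coindexation would violate Principle C on *[Jonas₂'s accuser]₃*.
*Ahmad₄*: the pronoun c-commands this R-expression → coindexation would violate Principle C on *Ahmad₄*.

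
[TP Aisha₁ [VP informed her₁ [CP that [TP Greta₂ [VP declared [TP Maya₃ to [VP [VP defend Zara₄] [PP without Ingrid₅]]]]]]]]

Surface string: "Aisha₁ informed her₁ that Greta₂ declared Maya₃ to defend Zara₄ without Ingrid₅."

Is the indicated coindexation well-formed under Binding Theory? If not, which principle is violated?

The two coindexed NPs are *Aisha₁* and *her₁*.
*her₁* is a pronoun. Its binding domain is the matrix TP, whose subject is Aisha₁.
*Aisha₁* c-commands it within that domain and carries the same index.
The pronoun is locally bound → Principle B violation.

Principle B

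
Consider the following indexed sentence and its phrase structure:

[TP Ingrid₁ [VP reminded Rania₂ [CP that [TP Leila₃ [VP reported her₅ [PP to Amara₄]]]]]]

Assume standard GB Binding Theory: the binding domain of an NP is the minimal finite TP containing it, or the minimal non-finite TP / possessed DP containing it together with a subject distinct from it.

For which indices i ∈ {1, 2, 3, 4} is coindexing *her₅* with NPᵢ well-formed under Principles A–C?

*her* is a pronoun, so Principle B applies: it must be free in its binding domain.
Binding domain of *her₅*: the embedded TP, whose subject is Leila₃.
*Ingrid₁* c-commands the pronoun but from outside its binding domain, and is not c-commanded by it → coindexation permitted.
*Rania₂* c-commands the pronoun but from outside its binding domain, and is not c-commanded by it → coindexation permitted.
*Leila₃* c-commands the pronoun within its binding domain → coindexation would violate Principle B.
*Amara₄*: the pronoun c-commands this R-expression → coindexation would violate Principle C on *Amara₄*.

{1, 2}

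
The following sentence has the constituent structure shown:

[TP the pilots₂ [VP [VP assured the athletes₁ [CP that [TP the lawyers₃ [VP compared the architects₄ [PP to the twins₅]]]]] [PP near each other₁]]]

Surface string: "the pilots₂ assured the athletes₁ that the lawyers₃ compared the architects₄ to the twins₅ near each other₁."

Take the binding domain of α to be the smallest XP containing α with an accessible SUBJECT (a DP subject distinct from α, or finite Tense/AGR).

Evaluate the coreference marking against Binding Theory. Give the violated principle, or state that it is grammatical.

The two coindexed NPs are *the athletes₁* and *each other₁*.
*each other₁* is an anaphor. Principle A requires it to be bound within its binding domain — the matrix TP, whose subject is the pilots₂.
Within that domain it is c-commanded by *the pilots₂*, which does not share its index.
*the athletes₁* does not c-command the anaphor at all.
The anaphor is unbound in its domain → Principle A violation.

Principle A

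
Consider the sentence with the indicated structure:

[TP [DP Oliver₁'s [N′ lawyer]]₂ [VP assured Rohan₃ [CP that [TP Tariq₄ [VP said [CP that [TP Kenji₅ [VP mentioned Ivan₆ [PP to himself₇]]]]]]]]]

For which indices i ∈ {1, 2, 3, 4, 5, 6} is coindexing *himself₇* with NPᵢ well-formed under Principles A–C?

*himself* is an anaphor, so Principle A applies: it must be bound in its binding domain.
Binding domain of *himself₇*: the embedded TP, whose subject is Kenji₅.
*Oliver₁* does not c-command the anaphor → cannot bind it.
*[Oliver₁'s lawyer]₂* c-commands the anaphor but is outside its binding domain → cannot satisfy Principle A.
*Rohan₃* c-commands the anaphor but is outside its binding domain → cannot satisfy Principle A.
*Tariq₄* c-commands the anaphor but is outside its binding domain → cannot satisfy Principle A.
*Kenji₅* c-commands the anaphor within its binding domain → licit binder.
*Ivan₆* c-commands the anaphor within its binding domain → licit binder.

{5, 6}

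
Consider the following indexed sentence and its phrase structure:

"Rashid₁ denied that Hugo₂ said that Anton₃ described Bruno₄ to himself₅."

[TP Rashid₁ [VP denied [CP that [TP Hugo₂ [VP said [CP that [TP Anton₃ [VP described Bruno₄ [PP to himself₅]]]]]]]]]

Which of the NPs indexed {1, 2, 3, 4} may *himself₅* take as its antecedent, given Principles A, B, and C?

{3, 4}

*himself* is an anaphor, so Principle A applies: it must be bound in its binding domain.
Binding domain of *himself₅*: the embedded TP, whose subject is Anton₃.
*Rashid₁* c-commands the anaphor but is outside its binding domain → cannot satisfy Principle A.
*Hugo₂* c-commands the anaphor but is outside its binding domain → cannot satisfy Principle A.
*Anton₃* c-commands the anaphor within its binding domain → licit binder.
*Bruno₄* c-commands the anaphor within its binding domain → licit binder.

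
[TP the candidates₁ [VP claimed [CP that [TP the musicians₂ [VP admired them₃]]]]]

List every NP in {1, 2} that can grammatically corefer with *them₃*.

{1}

*them* is a pronoun, so Principle B applies: it must be free in its binding domain.
Binding domain of *them₃*: the embedded TP, whose subject is the musicians₂.
*the candidates₁* c-commands the pronoun but from outside its binding domain, and is not c-commanded by it → coindexation permitted.
*the musicians₂* c-commands the pronoun within its binding domain → coindexation would violate Principle B.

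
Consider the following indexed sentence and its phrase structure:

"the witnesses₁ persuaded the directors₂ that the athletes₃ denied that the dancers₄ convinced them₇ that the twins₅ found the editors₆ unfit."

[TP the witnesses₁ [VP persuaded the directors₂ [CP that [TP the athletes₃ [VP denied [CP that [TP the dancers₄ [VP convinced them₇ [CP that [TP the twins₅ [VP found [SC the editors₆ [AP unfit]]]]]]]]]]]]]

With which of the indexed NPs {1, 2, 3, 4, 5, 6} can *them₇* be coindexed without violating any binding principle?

*them* is a pronoun, so Principle B applies: it must be free in its binding domain.
Binding domain of *them₇*: the embedded TP, whose subject is the dancers₄.
*the witnesses₁* c-commands the pronoun but from outside its binding domain, and is not c-commanded by it → coindexation permitted.
*the directors₂* c-commands the pronoun but from outside its binding domain, and is not c-commanded by it → coindexation permitted.
*the athletes₃* c-commands the pronoun but from outside its binding domain, and is not c-commanded by it → coindexation permitted.
*the dancers₄* c-commands the pronoun within its binding domain → coindexation would violate Principle B.
*the twins₅*: the pronoun c-commands this R-expression → coindexation would violate Principle C on *the twins₅*.
*the editors₆*: the pronoun c-commands this R-expression → coindexation would violate Principle C on *the editors₆*.

{1, 2, 3}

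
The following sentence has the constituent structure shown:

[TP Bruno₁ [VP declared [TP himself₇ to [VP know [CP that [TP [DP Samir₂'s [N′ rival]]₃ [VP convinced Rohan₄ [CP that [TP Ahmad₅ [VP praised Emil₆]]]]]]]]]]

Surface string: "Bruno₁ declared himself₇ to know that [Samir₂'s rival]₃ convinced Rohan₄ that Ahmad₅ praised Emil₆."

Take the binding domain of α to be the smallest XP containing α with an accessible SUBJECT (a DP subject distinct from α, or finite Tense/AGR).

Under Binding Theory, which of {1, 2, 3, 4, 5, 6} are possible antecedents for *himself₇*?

*himself* is an anaphor, so Principle A applies: it must be bound in its binding domain.
Binding domain of *himself₇*: the matrix TP, whose subject is Bruno₁.
*Bruno₁* c-commands the anaphor within its binding domain → licit binder.
*Samir₂* does not c-command the anaphor → cannot bind it.
*[Samir₂'s rival]₃* does not c-command the anaphor → cannot bind it.
*Rohan₄* does not c-command the anaphor → cannot bind it.
*Ahmad₅* does not c-command the anaphor → cannot bind it.
*Emil₆* does not c-command the anaphor → cannot bind it.

{1}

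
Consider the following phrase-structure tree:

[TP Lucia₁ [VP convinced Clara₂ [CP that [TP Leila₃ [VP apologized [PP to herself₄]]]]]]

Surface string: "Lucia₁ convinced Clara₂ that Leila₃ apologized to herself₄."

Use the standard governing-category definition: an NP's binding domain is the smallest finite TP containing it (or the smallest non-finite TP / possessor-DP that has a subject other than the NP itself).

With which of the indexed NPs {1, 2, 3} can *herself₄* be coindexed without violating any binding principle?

*herself* is an anaphor, so Principle A applies: it must be bound in its binding domain.
Binding domain of *herself₄*: the embedded TP, whose subject is Leila₃.
*Lucia₁* c-commands the anaphor but is outside its binding domain → cannot satisfy Principle A.
*Clara₂* c-commands the anaphor but is outside its binding domain → cannot satisfy Principle A.
*Leila₃* c-commands the anaphor within its binding domain → licit binder.

{3}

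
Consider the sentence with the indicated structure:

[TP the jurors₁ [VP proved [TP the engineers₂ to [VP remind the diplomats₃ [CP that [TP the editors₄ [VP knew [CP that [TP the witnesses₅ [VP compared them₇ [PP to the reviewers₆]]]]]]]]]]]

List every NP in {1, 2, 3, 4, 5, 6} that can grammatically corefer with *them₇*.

{1, 2, 3, 4}

*them* is a pronoun, so Principle B applies: it must be free in its binding domain.
Binding domain of *them₇*: the embedded TP, whose subject is the witnesses₅.
*the jurors₁* c-commands the pronoun but from outside its binding domain, and is not c-commanded by it → coindexation permitted.
*the engineers₂* c-commands the pronoun but from outside its binding domain, and is not c-commanded by it → coindexation permitted.
*the diplomats₃* c-commands the pronoun but from outside its binding domain, and is not c-commanded by it → coindexation permitted.
*the editors₄* c-commands the pronoun but from outside its binding domain, and is not c-commanded by it → coindexation permitted.
*the witnesses₅* c-commands the pronoun within its binding domain → coindexation would violate Principle B.
*the reviewers₆*: the pronoun c-commands this R-expression → coindexation would violate Principle C on *the reviewers₆*.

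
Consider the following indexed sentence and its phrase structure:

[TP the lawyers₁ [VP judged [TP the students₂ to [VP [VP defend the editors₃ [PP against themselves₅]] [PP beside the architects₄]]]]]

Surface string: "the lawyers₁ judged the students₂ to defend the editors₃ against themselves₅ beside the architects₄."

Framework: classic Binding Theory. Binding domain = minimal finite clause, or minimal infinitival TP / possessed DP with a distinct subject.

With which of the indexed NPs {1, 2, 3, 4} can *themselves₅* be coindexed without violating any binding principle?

*themselves* is an anaphor, so Principle A applies: it must be bound in its binding domain.
Binding domain of *themselves₅*: the embedded TP, whose subject is the students₂.
*the lawyers₁* c-commands the anaphor but is outside its binding domain → cannot satisfy Principle A.
*the students₂* c-commands the anaphor within its binding domain → licit binder.
*the editors₃* c-commands the anaphor within its binding domain → licit binder.
*the architects₄* does not c-command the anaphor → cannot bind it.

{2, 3}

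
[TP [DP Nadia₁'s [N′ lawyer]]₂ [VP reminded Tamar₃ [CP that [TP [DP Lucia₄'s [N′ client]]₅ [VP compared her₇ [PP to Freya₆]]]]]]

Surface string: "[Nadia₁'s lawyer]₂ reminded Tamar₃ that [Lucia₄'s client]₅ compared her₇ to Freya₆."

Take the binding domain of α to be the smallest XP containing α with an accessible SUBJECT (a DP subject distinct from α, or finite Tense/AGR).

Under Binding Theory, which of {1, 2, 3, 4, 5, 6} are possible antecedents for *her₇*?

{1, 2, 3, 4}

*her* is a pronoun, so Principle B applies: it must be free in its binding domain.
Binding domain of *her₇*: the embedded TP, whose subject is [Lucia₄'s client]₅.
*Nadia₁* and the pronoun do not c-command one another → neither Principle B nor Principle C is at stake; coindexation permitted.
*[Nadia₁'s lawyer]₂* c-commands the pronoun but from outside its binding domain, and is not c-commanded by it → coindexation permitted.
*Tamar₃* c-commands the pronoun but from outside its binding domain, and is not c-commanded by it → coindexation permitted.
*Lucia₄* and the pronoun do not c-command one another → neither Principle B nor Principle C is at stake; coindexation permitted.
*[Lucia₄'s client]₅* c-commands the pronoun within its binding domain → coindexation would violate Principle B.
*Freya₆*: the pronoun c-commands this R-expression → coindexation would violate Principle C on *Freya₆*.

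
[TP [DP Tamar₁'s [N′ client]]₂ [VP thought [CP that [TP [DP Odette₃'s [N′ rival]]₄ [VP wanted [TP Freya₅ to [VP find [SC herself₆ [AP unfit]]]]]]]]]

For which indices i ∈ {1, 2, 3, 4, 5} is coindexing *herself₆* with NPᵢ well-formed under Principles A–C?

*herself* is an anaphor, so Principle A applies: it must be bound in its binding domain.
Binding domain of *herself₆*: the embedded TP, whose subject is Freya₅.
*Tamar₁* does not c-command the anaphor → cannot bind it.
*[Tamar₁'s client]₂* c-commands the anaphor but is outside its binding domain → cannot satisfy Principle A.
*Odette₃* does not c-command the anaphor → cannot bind it.
*[Odette₃'s rival]₄* c-commands the anaphor but is outside its binding domain → cannot satisfy Principle A.
*Freya₅* c-commands the anaphor within its binding domain → licit binder.

{5}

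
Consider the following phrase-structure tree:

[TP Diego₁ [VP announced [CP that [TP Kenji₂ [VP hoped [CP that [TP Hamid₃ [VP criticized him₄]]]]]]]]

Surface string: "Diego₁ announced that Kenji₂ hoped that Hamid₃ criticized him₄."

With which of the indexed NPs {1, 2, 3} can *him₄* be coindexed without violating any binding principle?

*him* is a pronoun, so Principle B applies: it must be free in its binding domain.
Binding domain of *him₄*: the embedded TP, whose subject is Hamid₃.
*Diego₁* c-commands the pronoun but from outside its binding domain, and is not c-commanded by it → coindexation permitted.
*Kenji₂* c-commands the pronoun but from outside its binding domain, and is not c-commanded by it → coindexation permitted.
*Hamid₃* c-commands the pronoun within its binding domain → coindexation would violate Principle B.

{1, 2}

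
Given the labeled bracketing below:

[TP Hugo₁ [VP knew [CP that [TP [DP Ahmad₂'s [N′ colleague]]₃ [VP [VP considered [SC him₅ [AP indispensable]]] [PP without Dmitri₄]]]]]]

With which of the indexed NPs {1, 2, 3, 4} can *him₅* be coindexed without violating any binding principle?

{1, 2, 4}

*him* is a pronoun, so Principle B applies: it must be free in its binding domain.
Binding domain of *him₅*: the embedded TP, whose subject is [Ahmad₂'s colleague]₃.
*Hugo₁* c-commands the pronoun but from outside its binding domain, and is not c-commanded by it → coindexation permitted.
*Ahmad₂* and the pronoun do not c-command one another → neither Principle B nor Principle C is at stake; coindexation permitted.
*[Ahmad₂'s colleague]₃* c-commands the pronoun within its binding domain → coindexation would violate Principle B.
*Dmitri₄* and the pronoun do not c-command one another → neither Principle B nor Principle C is at stake; coindexation permitted.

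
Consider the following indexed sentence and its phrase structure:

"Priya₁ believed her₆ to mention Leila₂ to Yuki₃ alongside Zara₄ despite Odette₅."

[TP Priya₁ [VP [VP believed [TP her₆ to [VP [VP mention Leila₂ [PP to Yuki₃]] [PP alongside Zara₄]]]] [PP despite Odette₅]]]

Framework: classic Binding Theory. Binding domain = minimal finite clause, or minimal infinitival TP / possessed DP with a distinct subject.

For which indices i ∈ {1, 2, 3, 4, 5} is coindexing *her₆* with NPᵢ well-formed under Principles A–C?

{5}

*her* is a pronoun, so Principle B applies: it must be free in its binding domain.
Binding domain of *her₆*: the matrix TP, whose subject is Priya₁.
*Priya₁* c-commands the pronoun within its binding domain → coindexation would violate Principle B.
*Leila₂*: the pronoun c-commands this R-expression → coindexation would violate Principle C on *Leila₂*.
*Yuki₃*: the pronoun c-commands this R-expression → coindexation would violate Principle C on *Yuki₃*.
*Zara₄*: the pronoun c-commands this R-expression → coindexation would violate Principle C on *Zara₄*.
*Odette₅* and the pronoun do not c-command one another → neither Principle B nor Principle C is at stake; coindexation permitted.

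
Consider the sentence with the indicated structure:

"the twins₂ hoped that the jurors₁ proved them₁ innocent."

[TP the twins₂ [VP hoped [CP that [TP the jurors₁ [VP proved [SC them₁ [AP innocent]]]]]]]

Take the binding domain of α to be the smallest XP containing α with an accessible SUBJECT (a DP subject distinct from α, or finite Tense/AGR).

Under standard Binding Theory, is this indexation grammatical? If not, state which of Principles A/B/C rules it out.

The two coindexed NPs are *the jurors₁* and *them₁*.
*them₁* is a pronoun. Its binding domain is the embedded TP, whose subject is the jurors₁.
*the jurors₁* c-commands it within that domain and carries the same index.
The pronoun is locally bound → Principle B violation.

Principle B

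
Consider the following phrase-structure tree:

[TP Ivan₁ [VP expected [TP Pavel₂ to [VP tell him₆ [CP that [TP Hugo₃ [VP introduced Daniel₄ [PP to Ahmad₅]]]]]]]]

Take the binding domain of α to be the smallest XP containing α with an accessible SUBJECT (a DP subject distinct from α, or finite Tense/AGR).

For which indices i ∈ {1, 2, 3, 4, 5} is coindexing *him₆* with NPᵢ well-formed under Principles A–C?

{1}

*him* is a pronoun, so Principle B applies: it must be free in its binding domain.
Binding domain of *him₆*: the embedded TP, whose subject is Pavel₂.
*Ivan₁* c-commands the pronoun but from outside its binding domain, and is not c-commanded by it → coindexation permitted.
*Pavel₂* c-commands the pronoun within its binding domain → coindexation would violate Principle B.
*Hugo₃*: the pronoun c-commands this R-expression → coindexation would violate Principle C on *Hugo₃*.
*Daniel₄*: the pronoun c-commands this R-expression → coindexation would violate Principle C on *Daniel₄*.
*Ahmad₅*: the pronoun c-commands this R-expression → coindexation would violate Principle C on *Ahmad₅*.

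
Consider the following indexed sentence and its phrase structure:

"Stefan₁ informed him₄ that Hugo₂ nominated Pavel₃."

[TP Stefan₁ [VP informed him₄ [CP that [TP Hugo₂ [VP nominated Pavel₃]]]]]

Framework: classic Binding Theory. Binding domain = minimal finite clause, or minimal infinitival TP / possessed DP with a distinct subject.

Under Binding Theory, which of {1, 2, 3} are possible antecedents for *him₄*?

*him* is a pronoun, so Principle B applies: it must be free in its binding domain.
Binding domain of *him₄*: the matrix TP, whose subject is Stefan₁.
*Stefan₁* c-commands the pronoun within its binding domain → coindexation would violate Principle B.
*Hugo₂*: the pronoun c-commands this R-expression → coindexation would violate Principle C on *Hugo₂*.
*Pavel₃*: the pronoun c-commands this R-expression → coindexation would violate Principle C on *Pavel₃*.

none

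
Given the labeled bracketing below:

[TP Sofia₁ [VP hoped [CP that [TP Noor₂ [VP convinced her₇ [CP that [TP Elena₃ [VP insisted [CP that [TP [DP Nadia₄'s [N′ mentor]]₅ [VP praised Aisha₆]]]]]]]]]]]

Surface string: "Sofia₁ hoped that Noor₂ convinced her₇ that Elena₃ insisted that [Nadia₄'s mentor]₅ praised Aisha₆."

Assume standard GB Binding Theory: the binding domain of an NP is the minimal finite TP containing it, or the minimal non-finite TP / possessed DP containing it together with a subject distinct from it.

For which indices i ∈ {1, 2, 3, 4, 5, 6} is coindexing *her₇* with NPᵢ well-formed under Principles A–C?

*her* is a pronoun, so Principle B applies: it must be free in its binding domain.
Binding domain of *her₇*: the embedded TP, whose subject is Noor₂.
*Sofia₁* c-commands the pronoun but from outside its binding domain, and is not c-commanded by it → coindexation permitted.
*Noor₂* c-commands the pronoun within its binding domain → coindexation would violate Principle B.
*Elena₃*: the pronoun c-commands this R-expression → coindexation would violate Principle C on *Elena₃*.
*Nadia₄*: the pronoun c-commands this R-expression → coindexation would violate Principle C on *Nadia₄*.
*[Nadia₄'s mentor]₅*: the pronoun c-commands this R-expression → coindexation would violate Principle C on *[Nadia₄'s mentor]₅*.
*Aisha₆*: the pronoun c-commands this R-expression → coindexation would violate Principle C on *Aisha₆*.

{1}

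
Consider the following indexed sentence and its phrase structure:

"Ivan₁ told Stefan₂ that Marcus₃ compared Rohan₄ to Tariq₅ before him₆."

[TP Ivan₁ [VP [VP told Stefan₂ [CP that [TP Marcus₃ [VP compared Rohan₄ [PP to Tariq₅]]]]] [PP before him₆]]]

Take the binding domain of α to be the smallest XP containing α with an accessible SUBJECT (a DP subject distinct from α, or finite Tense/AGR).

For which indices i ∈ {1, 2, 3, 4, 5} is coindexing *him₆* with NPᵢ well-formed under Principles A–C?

{2, 3, 4, 5}

*him* is a pronoun, so Principle B applies: it must be free in its binding domain.
Binding domain of *him₆*: the matrix TP, whose subject is Ivan₁.
*Ivan₁* c-commands the pronoun within its binding domain → coindexation would violate Principle B.
*Stefan₂* and the pronoun do not c-command one another → neither Principle B nor Principle C is at stake; coindexation permitted.
*Marcus₃* and the pronoun do not c-command one another → neither Principle B nor Principle C is at stake; coindexation permitted.
*Rohan₄* and the pronoun do not c-command one another → neither Principle B nor Principle C is at stake; coindexation permitted.
*Tariq₅* and the pronoun do not c-command one another → neither Principle B nor Principle C is at stake; coindexation permitted.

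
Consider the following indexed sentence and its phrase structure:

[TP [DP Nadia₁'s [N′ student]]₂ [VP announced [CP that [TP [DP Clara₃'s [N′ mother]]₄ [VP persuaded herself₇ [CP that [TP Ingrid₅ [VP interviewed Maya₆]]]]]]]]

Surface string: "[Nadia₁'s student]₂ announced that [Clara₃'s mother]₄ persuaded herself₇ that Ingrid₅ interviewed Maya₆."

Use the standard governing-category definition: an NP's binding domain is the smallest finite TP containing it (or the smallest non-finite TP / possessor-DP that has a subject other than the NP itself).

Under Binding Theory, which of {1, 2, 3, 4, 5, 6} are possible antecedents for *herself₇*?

*herself* is an anaphor, so Principle A applies: it must be bound in its binding domain.
Binding domain of *herself₇*: the embedded TP, whose subject is [Clara₃'s mother]₄.
*Nadia₁* does not c-command the anaphor → cannot bind it.
*[Nadia₁'s student]₂* c-commands the anaphor but is outside its binding domain → cannot satisfy Principle A.
*Clara₃* does not c-command the anaphor → cannot bind it.
*[Clara₃'s mother]₄* c-commands the anaphor within its binding domain → licit binder.
*Ingrid₅* does not c-command the anaphor → cannot bind it.
*Maya₆* does not c-command the anaphor → cannot bind it.

{4}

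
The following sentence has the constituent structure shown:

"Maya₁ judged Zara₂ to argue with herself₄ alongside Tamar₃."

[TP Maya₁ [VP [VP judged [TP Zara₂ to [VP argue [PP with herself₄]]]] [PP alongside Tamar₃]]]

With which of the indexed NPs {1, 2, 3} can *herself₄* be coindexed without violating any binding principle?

{2}

*herself* is an anaphor, so Principle A applies: it must be bound in its binding domain.
Binding domain of *herself₄*: the embedded TP, whose subject is Zara₂.
*Maya₁* c-commands the anaphor but is outside its binding domain → cannot satisfy Principle A.
*Zara₂* c-commands the anaphor within its binding domain → licit binder.
*Tamar₃* does not c-command the anaphor → cannot bind it.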